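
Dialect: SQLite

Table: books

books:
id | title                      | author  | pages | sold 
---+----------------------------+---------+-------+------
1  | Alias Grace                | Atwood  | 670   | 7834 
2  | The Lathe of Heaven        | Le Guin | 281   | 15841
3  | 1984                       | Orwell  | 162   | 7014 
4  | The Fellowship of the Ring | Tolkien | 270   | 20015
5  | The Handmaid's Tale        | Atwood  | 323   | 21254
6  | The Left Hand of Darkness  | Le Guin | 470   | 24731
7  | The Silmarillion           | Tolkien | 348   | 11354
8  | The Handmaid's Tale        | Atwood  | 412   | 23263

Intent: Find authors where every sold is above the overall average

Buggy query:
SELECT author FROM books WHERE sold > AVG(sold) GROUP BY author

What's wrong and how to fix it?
Bug: WHERE evaluates per row before aggregation, so AVG() is unavailable

Fix: Compute the overall average in a scalar subquery and compare each group's MIN against it in HAVING

Corrected query:
SELECT author FROM books GROUP BY author HAVING MIN(sold) > (SELECT AVG(sold) FROM books)

Result:
(no rows)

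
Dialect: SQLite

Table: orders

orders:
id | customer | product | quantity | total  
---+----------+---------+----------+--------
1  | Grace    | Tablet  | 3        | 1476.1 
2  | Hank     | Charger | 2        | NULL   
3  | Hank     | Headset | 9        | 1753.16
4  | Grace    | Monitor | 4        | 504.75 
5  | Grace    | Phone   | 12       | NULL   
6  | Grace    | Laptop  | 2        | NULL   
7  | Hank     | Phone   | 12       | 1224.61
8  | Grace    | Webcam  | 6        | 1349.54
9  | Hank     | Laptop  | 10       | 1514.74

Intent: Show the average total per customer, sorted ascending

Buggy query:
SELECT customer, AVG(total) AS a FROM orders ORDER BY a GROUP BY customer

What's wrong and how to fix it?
Bug: GROUP BY must precede ORDER BY

Fix: Reorder: SELECT … FROM … GROUP BY … ORDER BY …

Corrected query:
SELECT customer, AVG(total) AS a FROM orders GROUP BY customer ORDER BY a

Result:
customer | a          
---------+------------
Grace    | 1110.13    
Hank     | 1497.503333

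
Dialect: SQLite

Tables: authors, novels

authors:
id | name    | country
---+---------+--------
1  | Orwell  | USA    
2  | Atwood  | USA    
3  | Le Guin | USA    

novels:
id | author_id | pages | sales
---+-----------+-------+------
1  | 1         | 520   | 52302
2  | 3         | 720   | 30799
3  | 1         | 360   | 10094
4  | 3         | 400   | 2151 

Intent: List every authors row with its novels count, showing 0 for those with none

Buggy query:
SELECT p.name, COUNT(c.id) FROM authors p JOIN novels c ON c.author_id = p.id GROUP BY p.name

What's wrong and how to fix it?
Bug: An inner join excludes parents with zero children

Fix: Use LEFT JOIN so parents without children still appear (COUNT(c.id) gives 0)

Corrected query:
SELECT p.name, COUNT(c.id) FROM authors p LEFT JOIN novels c ON c.author_id = p.id GROUP BY p.name

Result:
name    | COUNT(c.id)
--------+------------
Atwood  | 0          
Le Guin | 2          
Orwell  | 2          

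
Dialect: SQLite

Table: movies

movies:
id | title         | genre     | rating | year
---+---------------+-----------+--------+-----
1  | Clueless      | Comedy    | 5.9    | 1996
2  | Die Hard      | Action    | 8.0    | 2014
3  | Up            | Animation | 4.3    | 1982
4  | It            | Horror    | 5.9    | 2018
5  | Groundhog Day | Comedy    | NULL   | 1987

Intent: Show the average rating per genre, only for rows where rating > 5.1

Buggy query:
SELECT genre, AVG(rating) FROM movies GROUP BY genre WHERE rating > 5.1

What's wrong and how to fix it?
Bug: WHERE cannot follow GROUP BY

Fix: Move the WHERE clause before GROUP BY

Corrected query:
SELECT genre, AVG(rating) FROM movies WHERE rating > 5.1 GROUP BY genre

Result:
genre  | AVG(rating)
-------+------------
Action | 8          
Comedy | 5.9        
Horror | 5.9        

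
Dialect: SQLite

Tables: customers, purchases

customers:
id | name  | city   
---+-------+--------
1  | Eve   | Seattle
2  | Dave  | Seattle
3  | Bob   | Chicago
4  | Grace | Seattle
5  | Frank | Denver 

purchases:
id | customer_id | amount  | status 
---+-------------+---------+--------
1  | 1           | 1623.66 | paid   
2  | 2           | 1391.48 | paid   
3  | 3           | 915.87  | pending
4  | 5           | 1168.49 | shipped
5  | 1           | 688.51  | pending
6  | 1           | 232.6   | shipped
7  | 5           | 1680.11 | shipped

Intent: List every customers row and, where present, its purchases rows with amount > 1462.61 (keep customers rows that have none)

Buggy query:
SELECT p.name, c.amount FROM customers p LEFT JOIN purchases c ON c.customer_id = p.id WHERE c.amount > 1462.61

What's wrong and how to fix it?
Bug: Filtering c.amount in WHERE discards the NULL rows produced by LEFT JOIN, turning it into an inner join

Fix: Move the right-table condition into the ON clause so unmatched parents are kept

Corrected query:
SELECT p.name, c.amount FROM customers p LEFT JOIN purchases c ON c.customer_id = p.id AND c.amount > 1462.61

Result:
name  | amount 
------+--------
Eve   | 1623.66
Dave  | NULL   
Bob   | NULL   
Grace | NULL   
Frank | 1680.11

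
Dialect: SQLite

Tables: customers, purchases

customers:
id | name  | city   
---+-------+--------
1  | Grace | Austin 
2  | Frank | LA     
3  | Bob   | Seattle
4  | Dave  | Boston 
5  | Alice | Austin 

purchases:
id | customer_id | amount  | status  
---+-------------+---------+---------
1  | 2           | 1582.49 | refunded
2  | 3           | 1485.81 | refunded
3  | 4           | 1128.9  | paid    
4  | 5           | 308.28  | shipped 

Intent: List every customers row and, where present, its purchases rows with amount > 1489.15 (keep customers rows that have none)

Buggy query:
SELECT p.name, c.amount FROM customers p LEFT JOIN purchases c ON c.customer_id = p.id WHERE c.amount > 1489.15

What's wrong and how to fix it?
Bug: Filtering c.amount in WHERE discards the NULL rows produced by LEFT JOIN, turning it into an inner join

Fix: Put 'c.amount > 1489.15' in the JOIN's ON clause instead of WHERE

Corrected query:
SELECT p.name, c.amount FROM customers p LEFT JOIN purchases c ON c.customer_id = p.id AND c.amount > 1489.15

Result:
name  | amount 
------+--------
Grace | NULL   
Frank | 1582.49
Bob   | NULL   
Dave  | NULL   
Alice | NULL   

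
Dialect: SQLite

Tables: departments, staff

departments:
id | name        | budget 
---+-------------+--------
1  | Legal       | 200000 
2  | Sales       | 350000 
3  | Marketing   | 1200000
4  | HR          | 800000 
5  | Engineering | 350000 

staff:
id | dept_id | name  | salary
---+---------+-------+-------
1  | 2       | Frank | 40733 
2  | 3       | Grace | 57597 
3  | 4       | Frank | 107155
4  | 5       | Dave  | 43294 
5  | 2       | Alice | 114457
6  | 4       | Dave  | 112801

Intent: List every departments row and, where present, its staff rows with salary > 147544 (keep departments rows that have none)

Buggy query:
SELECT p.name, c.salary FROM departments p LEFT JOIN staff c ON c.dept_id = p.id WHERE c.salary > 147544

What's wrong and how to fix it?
Bug: A WHERE condition on the right-hand table after LEFT JOIN drops unmatched parents

Fix: Move the right-table condition into the ON clause so unmatched parents are kept

Corrected query:
SELECT p.name, c.salary FROM departments p LEFT JOIN staff c ON c.dept_id = p.id AND c.salary > 147544

Result:
name        | salary
------------+-------
Legal       | NULL  
Sales       | NULL  
Marketing   | NULL  
HR          | NULL  
Engineering | NULL  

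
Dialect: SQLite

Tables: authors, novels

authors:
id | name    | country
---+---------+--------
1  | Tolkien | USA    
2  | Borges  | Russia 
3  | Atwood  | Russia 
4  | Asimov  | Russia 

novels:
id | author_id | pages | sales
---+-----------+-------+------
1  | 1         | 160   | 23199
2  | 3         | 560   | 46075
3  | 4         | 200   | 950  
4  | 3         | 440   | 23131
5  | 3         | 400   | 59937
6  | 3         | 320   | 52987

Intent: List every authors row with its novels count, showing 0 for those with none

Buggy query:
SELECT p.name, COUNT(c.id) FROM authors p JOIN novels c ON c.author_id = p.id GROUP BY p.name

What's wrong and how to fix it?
Bug: An inner join excludes parents with zero children

Fix: Switch to LEFT JOIN to retain unmatched parent rows

Corrected query:
SELECT p.name, COUNT(c.id) FROM authors p LEFT JOIN novels c ON c.author_id = p.id GROUP BY p.name

Result:
name    | COUNT(c.id)
--------+------------
Asimov  | 1          
Atwood  | 4          
Borges  | 0          
Tolkien | 1          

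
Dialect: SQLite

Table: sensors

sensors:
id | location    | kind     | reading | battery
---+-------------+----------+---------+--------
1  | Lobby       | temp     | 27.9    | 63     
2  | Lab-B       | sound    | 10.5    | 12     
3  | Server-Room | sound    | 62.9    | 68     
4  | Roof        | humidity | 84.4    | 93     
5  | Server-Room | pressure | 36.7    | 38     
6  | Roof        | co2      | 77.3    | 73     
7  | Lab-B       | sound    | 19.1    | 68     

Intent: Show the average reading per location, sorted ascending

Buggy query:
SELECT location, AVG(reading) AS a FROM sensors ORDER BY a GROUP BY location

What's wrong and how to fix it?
Bug: GROUP BY must precede ORDER BY

Fix: Reorder: SELECT … FROM … GROUP BY … ORDER BY …

Corrected query:
SELECT location, AVG(reading) AS a FROM sensors GROUP BY location ORDER BY a

Result:
location    | a    
------------+------
Lab-B       | 14.8 
Lobby       | 27.9 
Server-Room | 49.8 
Roof        | 80.85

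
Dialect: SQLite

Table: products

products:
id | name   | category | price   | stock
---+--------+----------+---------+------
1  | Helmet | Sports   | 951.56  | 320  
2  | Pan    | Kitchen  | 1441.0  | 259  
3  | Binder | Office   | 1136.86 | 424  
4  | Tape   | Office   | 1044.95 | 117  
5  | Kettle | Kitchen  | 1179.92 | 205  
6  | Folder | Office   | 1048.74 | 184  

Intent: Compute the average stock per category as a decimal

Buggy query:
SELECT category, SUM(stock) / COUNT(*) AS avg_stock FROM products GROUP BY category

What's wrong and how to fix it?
Bug: SUM(stock) and COUNT(*) are both integers; the division truncates the fractional part

Fix: Multiply by 1.0 (or CAST to REAL) to force floating-point division

Corrected query:
SELECT category, SUM(stock) * 1.0 / COUNT(*) AS avg_stock FROM products GROUP BY category

Result:
category | avg_stock 
---------+-----------
Kitchen  | 232       
Office   | 241.666667
Sports   | 320       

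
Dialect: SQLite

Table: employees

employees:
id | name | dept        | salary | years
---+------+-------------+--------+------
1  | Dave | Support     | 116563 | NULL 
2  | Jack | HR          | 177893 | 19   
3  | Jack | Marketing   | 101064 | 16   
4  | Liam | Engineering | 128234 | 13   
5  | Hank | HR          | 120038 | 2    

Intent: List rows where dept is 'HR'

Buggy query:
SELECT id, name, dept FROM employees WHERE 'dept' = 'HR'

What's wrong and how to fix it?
Bug: 'dept' in single quotes is a string literal, not the column; the comparison is literal-vs-literal and never true

Fix: Reference the column as dept without single quotes

Corrected query:
SELECT id, name, dept FROM employees WHERE dept = 'HR'

Result:
id | name | dept
---+------+-----
2  | Jack | HR  
5  | Hank | HR  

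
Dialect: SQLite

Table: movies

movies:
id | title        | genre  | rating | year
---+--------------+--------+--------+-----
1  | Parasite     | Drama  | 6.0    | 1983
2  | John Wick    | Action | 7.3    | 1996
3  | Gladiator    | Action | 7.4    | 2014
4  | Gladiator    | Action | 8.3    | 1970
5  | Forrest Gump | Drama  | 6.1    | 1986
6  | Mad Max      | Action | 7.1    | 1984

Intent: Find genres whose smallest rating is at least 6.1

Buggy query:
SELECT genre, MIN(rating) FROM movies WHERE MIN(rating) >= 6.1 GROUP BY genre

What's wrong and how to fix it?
Bug: MIN() in WHERE is a misuse of aggregate

Fix: Replace WHERE with HAVING after the GROUP BY

Corrected query:
SELECT genre, MIN(rating) FROM movies GROUP BY genre HAVING MIN(rating) >= 6.1

Result:
genre  | MIN(rating)
-------+------------
Action | 7.1        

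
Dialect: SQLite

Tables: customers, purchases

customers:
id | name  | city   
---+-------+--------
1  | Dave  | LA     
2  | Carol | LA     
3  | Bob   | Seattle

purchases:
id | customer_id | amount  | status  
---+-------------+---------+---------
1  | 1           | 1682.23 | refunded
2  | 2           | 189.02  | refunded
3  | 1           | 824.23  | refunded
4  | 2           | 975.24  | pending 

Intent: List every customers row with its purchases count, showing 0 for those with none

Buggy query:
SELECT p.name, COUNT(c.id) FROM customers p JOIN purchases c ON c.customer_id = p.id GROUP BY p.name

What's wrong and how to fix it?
Bug: INNER JOIN drops customers rows that have no matching purchases rows

Fix: Use LEFT JOIN so parents without children still appear (COUNT(c.id) gives 0)

Corrected query:
SELECT p.name, COUNT(c.id) FROM customers p LEFT JOIN purchases c ON c.customer_id = p.id GROUP BY p.name

Result:
name  | COUNT(c.id)
------+------------
Bob   | 0          
Carol | 2          
Dave  | 2          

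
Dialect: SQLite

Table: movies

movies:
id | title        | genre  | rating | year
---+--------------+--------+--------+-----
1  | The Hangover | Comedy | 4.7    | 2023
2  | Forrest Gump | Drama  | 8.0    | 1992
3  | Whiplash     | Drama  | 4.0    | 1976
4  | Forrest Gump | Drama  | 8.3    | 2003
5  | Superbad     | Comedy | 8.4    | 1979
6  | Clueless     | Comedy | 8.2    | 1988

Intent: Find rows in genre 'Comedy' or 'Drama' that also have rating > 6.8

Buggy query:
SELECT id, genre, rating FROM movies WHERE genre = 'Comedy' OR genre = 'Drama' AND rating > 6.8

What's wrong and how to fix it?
Bug: Without parentheses, AND is evaluated before OR, so the rating filter only applies to the 'Drama' branch

Fix: Add parentheses around the OR so the AND applies to both alternatives

Corrected query:
SELECT id, genre, rating FROM movies WHERE (genre = 'Comedy' OR genre = 'Drama') AND rating > 6.8

Result:
id | genre  | rating
---+--------+-------
2  | Drama  | 8     
4  | Drama  | 8.3   
5  | Comedy | 8.4   
6  | Comedy | 8.2   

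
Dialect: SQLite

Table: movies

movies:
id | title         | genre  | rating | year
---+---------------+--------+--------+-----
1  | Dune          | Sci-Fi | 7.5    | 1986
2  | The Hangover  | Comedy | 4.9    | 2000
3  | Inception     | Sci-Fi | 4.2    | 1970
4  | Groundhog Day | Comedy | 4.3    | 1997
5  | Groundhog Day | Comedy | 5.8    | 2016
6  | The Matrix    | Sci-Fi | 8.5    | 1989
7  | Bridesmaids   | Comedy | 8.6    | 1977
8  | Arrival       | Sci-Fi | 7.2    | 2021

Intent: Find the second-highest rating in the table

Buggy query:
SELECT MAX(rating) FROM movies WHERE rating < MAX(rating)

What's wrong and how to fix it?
Bug: The inner MAX is an aggregate inside WHERE, which is not allowed

Fix: Put the inner MAX in a scalar subquery

Corrected query:
SELECT MAX(rating) FROM movies WHERE rating < (SELECT MAX(rating) FROM movies)

Result:
MAX(rating)
-----------
8.5        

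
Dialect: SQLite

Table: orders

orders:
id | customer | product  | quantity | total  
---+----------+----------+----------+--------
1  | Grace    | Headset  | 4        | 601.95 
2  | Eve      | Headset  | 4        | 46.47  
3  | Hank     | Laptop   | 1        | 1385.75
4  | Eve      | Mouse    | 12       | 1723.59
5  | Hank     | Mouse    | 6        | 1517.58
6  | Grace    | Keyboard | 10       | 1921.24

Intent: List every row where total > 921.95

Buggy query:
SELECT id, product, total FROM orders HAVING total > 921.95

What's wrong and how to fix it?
Bug: HAVING filters the output of aggregation, but this query has no GROUP BY and no aggregate functions, so SQLite rejects it (HAVING clause on a non-aggregate query); the condition here is per row

Fix: Replace HAVING with WHERE since the condition applies to individual rows

Corrected query:
SELECT id, product, total FROM orders WHERE total > 921.95

Result:
id | product  | total  
---+----------+--------
3  | Laptop   | 1385.75
4  | Mouse    | 1723.59
5  | Mouse    | 1517.58
6  | Keyboard | 1921.24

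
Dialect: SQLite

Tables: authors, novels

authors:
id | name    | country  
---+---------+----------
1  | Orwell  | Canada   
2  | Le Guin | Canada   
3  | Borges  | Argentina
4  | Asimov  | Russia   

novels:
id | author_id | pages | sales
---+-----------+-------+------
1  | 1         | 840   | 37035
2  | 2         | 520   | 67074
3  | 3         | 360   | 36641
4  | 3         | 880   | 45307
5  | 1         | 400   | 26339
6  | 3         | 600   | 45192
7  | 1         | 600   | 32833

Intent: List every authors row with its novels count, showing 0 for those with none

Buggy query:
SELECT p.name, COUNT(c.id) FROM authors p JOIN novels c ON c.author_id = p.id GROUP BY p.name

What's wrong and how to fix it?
Bug: INNER JOIN drops authors rows that have no matching novels rows

Fix: Use LEFT JOIN so parents without children still appear (COUNT(c.id) gives 0)

Corrected query:
SELECT p.name, COUNT(c.id) FROM authors p LEFT JOIN novels c ON c.author_id = p.id GROUP BY p.name

Result:
name    | COUNT(c.id)
--------+------------
Asimov  | 0          
Borges  | 3          
Le Guin | 1          
Orwell  | 3          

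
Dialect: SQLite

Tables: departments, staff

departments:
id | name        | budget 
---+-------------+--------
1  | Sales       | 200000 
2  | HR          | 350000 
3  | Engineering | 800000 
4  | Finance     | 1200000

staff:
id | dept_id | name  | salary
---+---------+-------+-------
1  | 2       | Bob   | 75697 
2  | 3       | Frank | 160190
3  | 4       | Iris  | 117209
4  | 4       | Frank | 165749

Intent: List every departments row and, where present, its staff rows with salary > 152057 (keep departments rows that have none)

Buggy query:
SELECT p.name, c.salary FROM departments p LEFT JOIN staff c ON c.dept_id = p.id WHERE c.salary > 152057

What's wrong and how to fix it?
Bug: A WHERE condition on the right-hand table after LEFT JOIN drops unmatched parents

Fix: Put 'c.salary > 152057' in the JOIN's ON clause instead of WHERE

Corrected query:
SELECT p.name, c.salary FROM departments p LEFT JOIN staff c ON c.dept_id = p.id AND c.salary > 152057

Result:
name        | salary
------------+-------
Sales       | NULL  
HR          | NULL  
Engineering | 160190
Finance     | 165749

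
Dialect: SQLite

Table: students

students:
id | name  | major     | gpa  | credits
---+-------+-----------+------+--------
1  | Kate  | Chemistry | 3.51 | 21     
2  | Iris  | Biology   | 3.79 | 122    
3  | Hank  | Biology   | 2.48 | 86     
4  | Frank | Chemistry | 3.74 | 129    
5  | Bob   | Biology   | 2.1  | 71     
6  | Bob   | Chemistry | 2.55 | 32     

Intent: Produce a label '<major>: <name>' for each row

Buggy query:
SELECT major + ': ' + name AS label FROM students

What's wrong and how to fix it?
Bug: '+' is numeric addition; on text columns SQLite converts them to 0 instead of concatenating

Fix: Replace + with || to concatenate text

Corrected query:
SELECT major || ': ' || name AS label FROM students

Result:
label           
----------------
Chemistry: Kate 
Biology: Iris   
Biology: Hank   
Chemistry: Frank
Biology: Bob    
Chemistry: Bob  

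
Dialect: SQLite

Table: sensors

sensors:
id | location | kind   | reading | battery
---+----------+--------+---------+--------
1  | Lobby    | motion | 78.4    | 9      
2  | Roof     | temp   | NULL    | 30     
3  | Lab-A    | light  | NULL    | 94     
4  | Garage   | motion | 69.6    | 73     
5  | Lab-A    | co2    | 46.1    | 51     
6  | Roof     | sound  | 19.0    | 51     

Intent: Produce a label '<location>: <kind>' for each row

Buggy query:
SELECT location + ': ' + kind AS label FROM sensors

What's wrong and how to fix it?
Bug: '+' is numeric addition; on text columns SQLite converts them to 0 instead of concatenating

Fix: Replace + with || to concatenate text

Corrected query:
SELECT location || ': ' || kind AS label FROM sensors

Result:
label         
--------------
Lobby: motion 
Roof: temp    
Lab-A: light  
Garage: motion
Lab-A: co2    
Roof: sound   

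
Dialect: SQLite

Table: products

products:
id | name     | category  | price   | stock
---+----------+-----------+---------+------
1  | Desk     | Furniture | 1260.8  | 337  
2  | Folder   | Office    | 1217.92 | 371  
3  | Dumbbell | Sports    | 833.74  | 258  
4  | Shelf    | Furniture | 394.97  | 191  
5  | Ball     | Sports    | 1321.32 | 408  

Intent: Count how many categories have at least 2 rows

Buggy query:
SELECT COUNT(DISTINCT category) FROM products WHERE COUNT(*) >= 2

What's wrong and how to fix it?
Bug: WHERE filters individual rows, not groups, so a group-level COUNT is invalid there

Fix: Use a subquery that GROUPs and filters with HAVING, then count its rows

Corrected query:
SELECT COUNT(*) FROM (SELECT category FROM products GROUP BY category HAVING COUNT(*) >= 2)

Result:
COUNT(*)
--------
2       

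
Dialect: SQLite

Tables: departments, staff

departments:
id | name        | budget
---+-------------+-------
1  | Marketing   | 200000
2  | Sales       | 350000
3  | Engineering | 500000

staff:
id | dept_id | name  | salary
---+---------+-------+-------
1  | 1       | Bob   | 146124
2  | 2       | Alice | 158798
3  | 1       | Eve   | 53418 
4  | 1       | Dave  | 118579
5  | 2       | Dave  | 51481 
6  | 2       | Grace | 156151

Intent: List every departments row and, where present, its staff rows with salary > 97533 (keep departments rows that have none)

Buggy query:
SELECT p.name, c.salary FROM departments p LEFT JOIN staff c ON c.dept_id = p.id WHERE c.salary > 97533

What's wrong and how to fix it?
Bug: Filtering c.salary in WHERE discards the NULL rows produced by LEFT JOIN, turning it into an inner join

Fix: Put 'c.salary > 97533' in the JOIN's ON clause instead of WHERE

Corrected query:
SELECT p.name, c.salary FROM departments p LEFT JOIN staff c ON c.dept_id = p.id AND c.salary > 97533

Result:
name        | salary
------------+-------
Marketing   | 118579
Marketing   | 146124
Sales       | 156151
Sales       | 158798
Engineering | NULL  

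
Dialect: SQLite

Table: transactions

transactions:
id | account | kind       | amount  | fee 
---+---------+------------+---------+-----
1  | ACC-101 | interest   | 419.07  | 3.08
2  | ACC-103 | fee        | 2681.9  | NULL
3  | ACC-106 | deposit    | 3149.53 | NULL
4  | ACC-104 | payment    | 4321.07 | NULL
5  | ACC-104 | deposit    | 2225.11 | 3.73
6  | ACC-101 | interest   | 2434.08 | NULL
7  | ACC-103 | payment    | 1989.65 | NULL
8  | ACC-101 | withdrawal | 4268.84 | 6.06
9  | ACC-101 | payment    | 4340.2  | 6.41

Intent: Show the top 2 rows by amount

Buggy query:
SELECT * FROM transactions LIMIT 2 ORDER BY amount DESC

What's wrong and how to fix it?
Bug: ORDER BY cannot follow LIMIT; LIMIT is the final clause

Fix: Swap the clauses: ORDER BY first, then LIMIT

Corrected query:
SELECT * FROM transactions ORDER BY amount DESC LIMIT 2

Result:
id | account | kind    | amount  | fee 
---+---------+---------+---------+-----
9  | ACC-101 | payment | 4340.2  | 6.41
4  | ACC-104 | payment | 4321.07 | NULL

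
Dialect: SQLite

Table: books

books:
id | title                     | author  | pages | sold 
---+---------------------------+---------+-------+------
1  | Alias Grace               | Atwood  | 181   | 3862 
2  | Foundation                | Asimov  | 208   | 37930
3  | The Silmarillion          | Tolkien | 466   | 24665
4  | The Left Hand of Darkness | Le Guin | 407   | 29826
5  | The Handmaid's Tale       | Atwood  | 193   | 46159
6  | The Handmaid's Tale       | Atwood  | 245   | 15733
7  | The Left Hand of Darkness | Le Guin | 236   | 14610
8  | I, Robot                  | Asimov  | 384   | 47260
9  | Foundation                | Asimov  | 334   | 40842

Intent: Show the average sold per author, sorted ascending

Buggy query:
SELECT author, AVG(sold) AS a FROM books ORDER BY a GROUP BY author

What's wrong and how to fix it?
Bug: GROUP BY must precede ORDER BY

Fix: Reorder: SELECT … FROM … GROUP BY … ORDER BY …

Corrected query:
SELECT author, AVG(sold) AS a FROM books GROUP BY author ORDER BY a

Result:
author  | a           
--------+-------------
Atwood  | 21918       
Le Guin | 22218       
Tolkien | 24665       
Asimov  | 42010.666667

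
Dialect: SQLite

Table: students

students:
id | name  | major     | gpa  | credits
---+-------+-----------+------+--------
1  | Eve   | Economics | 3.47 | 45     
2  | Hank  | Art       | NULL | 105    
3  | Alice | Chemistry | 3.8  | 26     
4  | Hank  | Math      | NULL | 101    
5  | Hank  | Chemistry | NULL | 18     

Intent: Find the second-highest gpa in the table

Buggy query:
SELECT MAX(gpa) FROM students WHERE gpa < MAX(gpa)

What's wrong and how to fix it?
Bug: The inner MAX is an aggregate inside WHERE, which is not allowed

Fix: Compute the overall MAX in a subquery, then take MAX of rows below it

Corrected query:
SELECT MAX(gpa) FROM students WHERE gpa < (SELECT MAX(gpa) FROM students)

Result:
MAX(gpa)
--------
3.47    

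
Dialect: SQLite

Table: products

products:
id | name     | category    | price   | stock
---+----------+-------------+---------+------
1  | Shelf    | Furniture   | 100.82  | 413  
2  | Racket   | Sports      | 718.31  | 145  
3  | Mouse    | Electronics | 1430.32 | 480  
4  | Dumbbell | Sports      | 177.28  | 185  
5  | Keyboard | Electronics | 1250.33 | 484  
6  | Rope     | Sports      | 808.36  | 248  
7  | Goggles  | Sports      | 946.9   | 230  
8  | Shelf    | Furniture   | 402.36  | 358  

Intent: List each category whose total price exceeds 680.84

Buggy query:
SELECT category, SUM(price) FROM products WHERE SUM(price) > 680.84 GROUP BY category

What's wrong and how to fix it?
Bug: Aggregate functions cannot appear in a WHERE clause

Fix: Move the aggregate condition to a HAVING clause

Corrected query:
SELECT category, SUM(price) FROM products GROUP BY category HAVING SUM(price) > 680.84

Result:
category    | SUM(price)
------------+-----------
Electronics | 2680.65   
Sports      | 2650.85   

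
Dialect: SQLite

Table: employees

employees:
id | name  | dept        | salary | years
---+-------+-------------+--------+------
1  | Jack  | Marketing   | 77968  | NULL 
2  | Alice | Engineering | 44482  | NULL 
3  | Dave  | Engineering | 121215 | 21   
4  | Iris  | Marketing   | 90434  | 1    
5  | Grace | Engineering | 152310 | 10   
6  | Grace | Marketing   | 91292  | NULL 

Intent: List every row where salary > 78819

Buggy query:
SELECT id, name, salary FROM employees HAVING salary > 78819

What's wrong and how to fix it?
Bug: This is a non-aggregate query (no GROUP BY, no aggregates), so in SQLite the HAVING clause is invalid here; a row-level condition belongs in WHERE

Fix: Replace HAVING with WHERE since the condition applies to individual rows

Corrected query:
SELECT id, name, salary FROM employees WHERE salary > 78819

Result:
id | name  | salary
---+-------+-------
3  | Dave  | 121215
4  | Iris  | 90434 
5  | Grace | 152310
6  | Grace | 91292 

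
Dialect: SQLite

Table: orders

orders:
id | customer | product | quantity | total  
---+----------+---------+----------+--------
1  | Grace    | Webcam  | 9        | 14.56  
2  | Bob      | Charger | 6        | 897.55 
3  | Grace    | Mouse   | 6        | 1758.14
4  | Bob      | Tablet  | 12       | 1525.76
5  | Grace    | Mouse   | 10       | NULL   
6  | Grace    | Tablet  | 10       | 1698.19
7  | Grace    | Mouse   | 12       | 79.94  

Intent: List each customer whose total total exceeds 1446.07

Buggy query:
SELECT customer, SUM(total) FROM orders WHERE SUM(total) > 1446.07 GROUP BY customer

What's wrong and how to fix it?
Bug: SUM(total) is an aggregate, but WHERE filters rows before aggregation

Fix: Move the aggregate condition to a HAVING clause

Corrected query:
SELECT customer, SUM(total) FROM orders GROUP BY customer HAVING SUM(total) > 1446.07

Result:
customer | SUM(total)
---------+-----------
Bob      | 2423.31   
Grace    | 3550.83   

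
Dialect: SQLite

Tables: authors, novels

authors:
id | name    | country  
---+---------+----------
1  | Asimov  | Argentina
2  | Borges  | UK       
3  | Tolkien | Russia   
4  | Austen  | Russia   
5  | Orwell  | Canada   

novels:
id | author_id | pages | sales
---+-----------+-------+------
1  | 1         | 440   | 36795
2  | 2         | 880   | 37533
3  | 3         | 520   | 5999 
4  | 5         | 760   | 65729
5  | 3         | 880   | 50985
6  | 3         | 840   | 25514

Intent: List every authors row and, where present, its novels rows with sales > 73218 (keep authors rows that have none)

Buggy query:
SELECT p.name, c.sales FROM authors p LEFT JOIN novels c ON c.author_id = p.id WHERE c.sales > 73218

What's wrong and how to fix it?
Bug: A WHERE condition on the right-hand table after LEFT JOIN drops unmatched parents

Fix: Move the right-table condition into the ON clause so unmatched parents are kept

Corrected query:
SELECT p.name, c.sales FROM authors p LEFT JOIN novels c ON c.author_id = p.id AND c.sales > 73218

Result:
name    | sales
--------+------
Asimov  | NULL 
Borges  | NULL 
Tolkien | NULL 
Austen  | NULL 
Orwell  | NULL 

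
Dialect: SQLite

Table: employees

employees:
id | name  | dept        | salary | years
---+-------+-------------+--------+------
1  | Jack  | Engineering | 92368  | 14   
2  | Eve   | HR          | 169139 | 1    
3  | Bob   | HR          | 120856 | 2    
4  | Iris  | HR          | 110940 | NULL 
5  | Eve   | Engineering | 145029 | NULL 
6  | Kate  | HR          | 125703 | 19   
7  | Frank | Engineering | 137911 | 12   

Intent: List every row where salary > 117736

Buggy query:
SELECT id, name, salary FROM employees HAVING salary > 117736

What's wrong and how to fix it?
Bug: This is a non-aggregate query (no GROUP BY, no aggregates), so in SQLite the HAVING clause is invalid here; a row-level condition belongs in WHERE

Fix: Use WHERE for row-level filtering

Corrected query:
SELECT id, name, salary FROM employees WHERE salary > 117736

Result:
id | name  | salary
---+-------+-------
2  | Eve   | 169139
3  | Bob   | 120856
5  | Eve   | 145029
6  | Kate  | 125703
7  | Frank | 137911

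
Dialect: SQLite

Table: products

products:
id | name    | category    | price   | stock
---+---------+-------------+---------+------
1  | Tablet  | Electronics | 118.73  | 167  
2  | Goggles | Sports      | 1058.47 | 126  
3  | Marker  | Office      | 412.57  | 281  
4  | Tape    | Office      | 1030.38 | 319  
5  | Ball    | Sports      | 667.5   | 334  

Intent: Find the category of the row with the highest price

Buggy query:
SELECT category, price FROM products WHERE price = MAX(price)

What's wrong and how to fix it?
Bug: MAX(price) is an aggregate and cannot be used directly in WHERE

Fix: Use a subquery: WHERE price = (SELECT MAX(price) FROM products)

Corrected query:
SELECT category, price FROM products WHERE price = (SELECT MAX(price) FROM products)

Result:
category | price  
---------+--------
Sports   | 1058.47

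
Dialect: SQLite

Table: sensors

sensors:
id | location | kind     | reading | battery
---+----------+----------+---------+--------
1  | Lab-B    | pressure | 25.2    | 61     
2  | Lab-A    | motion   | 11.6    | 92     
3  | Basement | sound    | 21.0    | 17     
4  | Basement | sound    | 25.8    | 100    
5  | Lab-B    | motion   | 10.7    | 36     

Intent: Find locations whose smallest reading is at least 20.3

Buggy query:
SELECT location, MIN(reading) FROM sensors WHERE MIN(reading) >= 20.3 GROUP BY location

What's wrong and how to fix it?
Bug: Aggregates like MIN are computed per group after WHERE runs

Fix: Replace WHERE with HAVING after the GROUP BY

Corrected query:
SELECT location, MIN(reading) FROM sensors GROUP BY location HAVING MIN(reading) >= 20.3

Result:
location | MIN(reading)
---------+-------------
Basement | 21          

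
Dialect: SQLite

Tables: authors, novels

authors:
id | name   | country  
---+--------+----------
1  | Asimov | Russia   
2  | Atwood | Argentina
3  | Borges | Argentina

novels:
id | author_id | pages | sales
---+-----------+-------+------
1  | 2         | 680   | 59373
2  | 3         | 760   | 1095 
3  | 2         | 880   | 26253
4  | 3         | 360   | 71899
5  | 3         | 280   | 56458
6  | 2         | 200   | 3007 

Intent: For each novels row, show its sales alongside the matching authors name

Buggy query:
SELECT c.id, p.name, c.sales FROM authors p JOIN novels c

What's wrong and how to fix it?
Bug: JOIN with no ON clause produces a cartesian product; every novels row pairs with every authors row

Fix: Specify the join condition linking the foreign key to the parent id

Corrected query:
SELECT c.id, p.name, c.sales FROM authors p JOIN novels c ON c.author_id = p.id

Result:
id | name   | sales
---+--------+------
1  | Atwood | 59373
2  | Borges | 1095 
3  | Atwood | 26253
4  | Borges | 71899
5  | Borges | 56458
6  | Atwood | 3007 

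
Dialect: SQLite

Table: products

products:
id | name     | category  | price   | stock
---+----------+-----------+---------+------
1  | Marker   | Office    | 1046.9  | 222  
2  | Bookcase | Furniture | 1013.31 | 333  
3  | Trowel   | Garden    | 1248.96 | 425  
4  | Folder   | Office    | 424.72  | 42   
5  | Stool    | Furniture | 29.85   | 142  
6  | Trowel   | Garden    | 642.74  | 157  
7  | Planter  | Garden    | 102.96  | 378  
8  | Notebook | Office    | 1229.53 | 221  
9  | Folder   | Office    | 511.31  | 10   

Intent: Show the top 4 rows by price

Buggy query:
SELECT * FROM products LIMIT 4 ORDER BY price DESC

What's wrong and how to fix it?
Bug: LIMIT must come after ORDER BY

Fix: Sort with ORDER BY, then apply LIMIT

Corrected query:
SELECT * FROM products ORDER BY price DESC LIMIT 4

Result:
id | name     | category  | price   | stock
---+----------+-----------+---------+------
3  | Trowel   | Garden    | 1248.96 | 425  
8  | Notebook | Office    | 1229.53 | 221  
1  | Marker   | Office    | 1046.9  | 222  
2  | Bookcase | Furniture | 1013.31 | 333  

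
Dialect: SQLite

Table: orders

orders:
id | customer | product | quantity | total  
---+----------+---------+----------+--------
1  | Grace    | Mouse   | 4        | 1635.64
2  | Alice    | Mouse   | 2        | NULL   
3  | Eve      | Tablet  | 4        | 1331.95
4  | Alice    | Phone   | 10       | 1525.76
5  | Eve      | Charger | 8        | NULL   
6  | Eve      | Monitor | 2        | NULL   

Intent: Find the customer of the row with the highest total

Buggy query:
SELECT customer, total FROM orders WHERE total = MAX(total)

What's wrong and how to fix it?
Bug: WHERE is evaluated per row; an aggregate over the whole table isn't defined there

Fix: Wrap MAX in a scalar subquery so WHERE compares against a single value

Corrected query:
SELECT customer, total FROM orders WHERE total = (SELECT MAX(total) FROM orders)

Result:
customer | total  
---------+--------
Grace    | 1635.64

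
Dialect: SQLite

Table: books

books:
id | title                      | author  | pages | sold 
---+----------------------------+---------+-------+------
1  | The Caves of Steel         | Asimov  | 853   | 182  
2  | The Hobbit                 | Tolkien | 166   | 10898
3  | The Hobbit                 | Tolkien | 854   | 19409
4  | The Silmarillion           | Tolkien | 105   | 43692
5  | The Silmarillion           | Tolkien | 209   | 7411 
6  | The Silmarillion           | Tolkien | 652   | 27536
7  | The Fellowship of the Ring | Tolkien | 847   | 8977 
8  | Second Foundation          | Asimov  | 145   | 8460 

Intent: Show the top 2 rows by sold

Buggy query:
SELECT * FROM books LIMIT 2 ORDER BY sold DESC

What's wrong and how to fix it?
Bug: LIMIT must come after ORDER BY

Fix: Swap the clauses: ORDER BY first, then LIMIT

Corrected query:
SELECT * FROM books ORDER BY sold DESC LIMIT 2

Result:
id | title            | author  | pages | sold 
---+------------------+---------+-------+------
4  | The Silmarillion | Tolkien | 105   | 43692
6  | The Silmarillion | Tolkien | 652   | 27536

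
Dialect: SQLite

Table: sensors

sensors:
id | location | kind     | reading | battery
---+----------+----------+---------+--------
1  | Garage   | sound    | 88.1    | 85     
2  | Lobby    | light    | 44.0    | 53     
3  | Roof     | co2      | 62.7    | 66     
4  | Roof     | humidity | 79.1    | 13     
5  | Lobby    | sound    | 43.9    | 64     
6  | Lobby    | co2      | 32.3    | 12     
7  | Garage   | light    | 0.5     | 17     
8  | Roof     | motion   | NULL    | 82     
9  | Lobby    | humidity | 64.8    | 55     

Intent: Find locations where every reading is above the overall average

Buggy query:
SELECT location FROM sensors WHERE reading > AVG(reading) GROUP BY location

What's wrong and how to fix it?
Bug: AVG() is an aggregate; it can't sit directly in WHERE

Fix: Use a subquery for AVG and a HAVING MIN(...) filter so the condition holds for every row in the group

Corrected query:
SELECT location FROM sensors GROUP BY location HAVING MIN(reading) > (SELECT AVG(reading) FROM sensors)

Result:
location
--------
Roof    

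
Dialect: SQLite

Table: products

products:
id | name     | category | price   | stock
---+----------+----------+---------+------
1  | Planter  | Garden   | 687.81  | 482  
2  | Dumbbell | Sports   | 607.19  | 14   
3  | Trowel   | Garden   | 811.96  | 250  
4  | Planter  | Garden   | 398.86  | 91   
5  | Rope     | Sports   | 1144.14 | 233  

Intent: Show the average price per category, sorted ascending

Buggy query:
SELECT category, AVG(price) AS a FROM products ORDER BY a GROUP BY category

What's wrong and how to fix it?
Bug: ORDER BY appears before GROUP BY; SQL clause order requires GROUP BY first

Fix: Move ORDER BY to the end, after GROUP BY

Corrected query:
SELECT category, AVG(price) AS a FROM products GROUP BY category ORDER BY a

Result:
category | a         
---------+-----------
Garden   | 632.876667
Sports   | 875.665   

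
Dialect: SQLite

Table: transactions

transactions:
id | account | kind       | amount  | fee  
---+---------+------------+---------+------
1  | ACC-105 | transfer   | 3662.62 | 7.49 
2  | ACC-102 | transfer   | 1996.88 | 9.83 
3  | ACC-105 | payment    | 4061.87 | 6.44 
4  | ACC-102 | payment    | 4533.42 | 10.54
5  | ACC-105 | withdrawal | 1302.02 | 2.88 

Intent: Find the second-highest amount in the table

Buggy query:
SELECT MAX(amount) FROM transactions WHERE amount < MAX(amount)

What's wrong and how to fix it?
Bug: The inner MAX is an aggregate inside WHERE, which is not allowed

Fix: Compute the overall MAX in a subquery, then take MAX of rows below it

Corrected query:
SELECT MAX(amount) FROM transactions WHERE amount < (SELECT MAX(amount) FROM transactions)

Result:
MAX(amount)
-----------
4061.87    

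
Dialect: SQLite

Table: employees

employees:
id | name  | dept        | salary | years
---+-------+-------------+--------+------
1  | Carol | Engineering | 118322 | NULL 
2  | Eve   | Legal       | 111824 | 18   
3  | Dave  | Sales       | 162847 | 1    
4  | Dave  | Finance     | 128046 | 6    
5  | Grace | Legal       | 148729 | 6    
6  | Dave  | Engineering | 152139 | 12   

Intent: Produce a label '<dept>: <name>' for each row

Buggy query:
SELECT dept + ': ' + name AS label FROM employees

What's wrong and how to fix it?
Bug: SQLite uses || for string concatenation; + coerces text to numbers (yielding 0)

Fix: Use the || operator for string concatenation

Corrected query:
SELECT dept || ': ' || name AS label FROM employees

Result:
label             
------------------
Engineering: Carol
Legal: Eve        
Sales: Dave       
Finance: Dave     
Legal: Grace      
Engineering: Dave 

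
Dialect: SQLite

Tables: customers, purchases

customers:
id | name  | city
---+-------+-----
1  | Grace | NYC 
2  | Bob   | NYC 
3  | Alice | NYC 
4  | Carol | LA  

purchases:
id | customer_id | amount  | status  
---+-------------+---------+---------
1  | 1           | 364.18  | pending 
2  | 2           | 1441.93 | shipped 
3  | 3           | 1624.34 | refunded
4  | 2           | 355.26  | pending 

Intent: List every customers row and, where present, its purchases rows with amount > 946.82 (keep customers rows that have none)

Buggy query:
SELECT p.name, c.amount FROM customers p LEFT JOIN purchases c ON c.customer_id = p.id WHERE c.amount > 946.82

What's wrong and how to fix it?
Bug: Filtering c.amount in WHERE discards the NULL rows produced by LEFT JOIN, turning it into an inner join

Fix: Put 'c.amount > 946.82' in the JOIN's ON clause instead of WHERE

Corrected query:
SELECT p.name, c.amount FROM customers p LEFT JOIN purchases c ON c.customer_id = p.id AND c.amount > 946.82

Result:
name  | amount 
------+--------
Grace | NULL   
Bob   | 1441.93
Alice | 1624.34
Carol | NULL   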